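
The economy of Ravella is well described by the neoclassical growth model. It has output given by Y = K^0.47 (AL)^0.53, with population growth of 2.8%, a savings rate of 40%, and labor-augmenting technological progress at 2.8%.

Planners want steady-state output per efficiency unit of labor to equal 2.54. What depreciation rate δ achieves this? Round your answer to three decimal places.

Steady state requires s·f(k) = (n + g + δ)·k, i.e. s·k^α = (n + g + δ)·k.
Since y* = [s/(n + g + δ)]^(α/(1−α)), we have s/(n + g + δ) = (y*)^((1−α)/α) = 2.54^1.1277 = 2.8611.
Therefore n + g + δ = s / 2.8611 = 0.40 / 2.8611 = 0.1398, so δ = 0.1398 − 0.056 = 0.0838.

δ ≈ 0.084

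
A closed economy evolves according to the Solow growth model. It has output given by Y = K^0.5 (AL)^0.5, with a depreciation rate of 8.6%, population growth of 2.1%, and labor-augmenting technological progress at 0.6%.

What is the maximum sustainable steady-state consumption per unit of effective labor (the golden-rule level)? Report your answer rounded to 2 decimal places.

c_gold ≈ 2.21

At the golden rule, f'(k) = n + g + δ, so α·k^(α−1) = n + g + δ and k_gold = (α/(n + g + δ))^(1/(1−α)).
k_gold = (0.5/0.113)^(1/0.5) = 4.4248^2 ≈ 19.5789
c_gold = f(k_gold) − (n + g + δ)·k_gold = 4.4248 − 0.113×19.5789 ≈ 2.2124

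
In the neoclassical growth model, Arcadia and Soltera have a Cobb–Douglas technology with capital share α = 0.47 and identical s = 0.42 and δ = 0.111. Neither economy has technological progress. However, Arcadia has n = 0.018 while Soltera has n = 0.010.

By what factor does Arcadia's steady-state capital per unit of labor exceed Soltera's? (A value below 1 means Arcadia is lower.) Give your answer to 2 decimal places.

Steady-state k* = [s/(n + δ)]^(1/(1−α)), so the ratio is [ (s_A/(n + δ)_A) / (s_S/(n + δ)_S) ]^1.8868.
s_A/(n + δ)_A = 0.42/0.129 = 3.2558; s_S/(n + δ)_S = 0.42/0.121 = 3.4711.
Ratio = (3.2558/3.4711)^1.8868 = 0.9380^1.8868 ≈ 0.8862

ratio ≈ 0.89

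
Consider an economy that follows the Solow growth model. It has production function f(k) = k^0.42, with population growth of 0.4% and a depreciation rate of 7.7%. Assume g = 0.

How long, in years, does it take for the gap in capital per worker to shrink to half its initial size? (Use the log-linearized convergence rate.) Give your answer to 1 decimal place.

about 14.8 years

Near the steady state the convergence rate is λ = (1 − α)(n + δ).
λ = (1 − 0.42) × 0.081 = 0.58 × 0.081 = 0.04698
Half-life = ln 2 / λ = 0.6931 / 0.04698 ≈ 14.75 years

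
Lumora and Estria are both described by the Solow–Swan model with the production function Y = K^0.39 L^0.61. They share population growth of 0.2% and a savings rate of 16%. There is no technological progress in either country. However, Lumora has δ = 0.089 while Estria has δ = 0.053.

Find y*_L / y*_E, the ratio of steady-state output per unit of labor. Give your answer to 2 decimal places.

Steady-state y* = [s/(n + δ)]^(α/(1−α)), so the ratio is [ (s_L/(n + δ)_L) / (s_E/(n + δ)_E) ]^0.6393.
s_L/(n + δ)_L = 0.16/0.091 = 1.7582; s_E/(n + δ)_E = 0.16/0.055 = 2.9091.
Ratio = (1.7582/2.9091)^0.6393 = 0.6044^0.6393 ≈ 0.7248

y*_L / y*_E ≈ 0.72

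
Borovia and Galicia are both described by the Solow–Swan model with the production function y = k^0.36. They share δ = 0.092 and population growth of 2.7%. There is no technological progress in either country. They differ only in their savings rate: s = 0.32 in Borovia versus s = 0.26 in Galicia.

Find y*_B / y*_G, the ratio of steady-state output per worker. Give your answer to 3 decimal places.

Steady-state y* = [s/(n + δ)]^(α/(1−α)), so the ratio is [ (s_B/(n + δ)_B) / (s_G/(n + δ)_G) ]^0.5625.
s_B/(n + δ)_B = 0.32/0.119 = 2.6891; s_G/(n + δ)_G = 0.26/0.119 = 2.1849.
Ratio = (2.6891/2.1849)^0.5625 = 1.2308^0.5625 ≈ 1.1239

y*_B / y*_G ≈ 1.124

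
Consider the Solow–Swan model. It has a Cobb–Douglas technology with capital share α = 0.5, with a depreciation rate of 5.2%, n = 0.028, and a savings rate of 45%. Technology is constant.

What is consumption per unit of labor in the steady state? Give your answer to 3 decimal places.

c* ≈ 3.094

Steady state requires s·f(k) = (n + δ)·k, i.e. s·k^α = (n + δ)·k.
Dividing both sides by k: k^(1−α) = s / (n + δ).
k^0.5 = 0.45 / (0.028 + 0.052) = 0.45 / 0.080 = 5.6250
k* = 5.6250^(1/0.5) ≈ 31.6406
y* = (k*)^α = 31.6406^0.5 ≈ 5.6250
c* = (1 − s)·y* = (1 − 0.45) × 5.6250 ≈ 3.0938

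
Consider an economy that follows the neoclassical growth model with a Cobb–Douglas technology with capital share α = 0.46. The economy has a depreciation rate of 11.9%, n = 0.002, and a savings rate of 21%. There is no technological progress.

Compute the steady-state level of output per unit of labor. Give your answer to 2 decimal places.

Steady state requires s·f(k) = (n + δ)·k, i.e. s·k^α = (n + δ)·k.
Rearranging, k^(1−α) = s / (n + δ).
k^0.54 = 0.21 / (0.002 + 0.119) = 0.21 / 0.121 = 1.7355
k* = 1.7355^(1/0.54) ≈ 2.7757
y* = (k*)^α = 2.7757^0.46 ≈ 1.5994

y* = 1.60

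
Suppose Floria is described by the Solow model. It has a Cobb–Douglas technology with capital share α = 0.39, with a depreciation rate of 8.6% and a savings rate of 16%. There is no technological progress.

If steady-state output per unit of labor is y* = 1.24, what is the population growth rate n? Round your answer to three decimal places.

At the steady state, Δk = 0, so s·k^α = (n + δ)·k.
Since y* = [s/(n + δ)]^(α/(1−α)), we have s/(n + δ) = (y*)^((1−α)/α) = 1.24^1.5641 = 1.4000.
Therefore n + δ = s / 1.4000 = 0.16 / 1.4000 = 0.1143, so n = 0.1143 − 0.086 = 0.0283.

n ≈ 0.028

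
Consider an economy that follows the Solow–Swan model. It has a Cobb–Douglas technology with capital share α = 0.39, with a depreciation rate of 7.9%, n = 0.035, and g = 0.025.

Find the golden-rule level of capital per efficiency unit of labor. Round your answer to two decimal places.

k_gold ≈ 5.43

The golden rule sets f'(k) = n + g + δ, i.e. α·k^(α−1) = n + g + δ.
So k^(1−α) = α / (n + g + δ) = 0.39 / 0.139 = 2.8058.
k_gold = 2.8058^(1/0.61) ≈ 5.4265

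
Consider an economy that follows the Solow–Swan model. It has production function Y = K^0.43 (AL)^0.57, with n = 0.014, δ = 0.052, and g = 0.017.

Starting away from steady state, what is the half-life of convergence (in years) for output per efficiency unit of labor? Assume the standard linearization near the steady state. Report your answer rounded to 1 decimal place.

Near the steady state the convergence rate is λ = (1 − α)(n + g + δ).
λ = (1 − 0.43) × 0.083 = 0.57 × 0.083 = 0.04731
Half-life = ln 2 / λ = 0.6931 / 0.04731 ≈ 14.65 years

t_½ ≈ 14.7 years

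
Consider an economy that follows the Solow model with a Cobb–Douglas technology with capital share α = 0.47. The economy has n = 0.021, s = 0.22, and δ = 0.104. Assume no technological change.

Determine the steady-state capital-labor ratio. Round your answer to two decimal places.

Steady state requires s·f(k) = (n + δ)·k, i.e. s·k^α = (n + δ)·k.
Rearranging, k^(1−α) = s / (n + δ).
k^0.53 = 0.22 / (0.021 + 0.104) = 0.22 / 0.125 = 1.7600
k* = 1.7600^(1/0.53) ≈ 2.9056

k* = 2.91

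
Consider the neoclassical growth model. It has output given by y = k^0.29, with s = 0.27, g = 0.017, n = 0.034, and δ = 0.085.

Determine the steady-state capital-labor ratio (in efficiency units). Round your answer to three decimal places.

At the steady state, Δk = 0, so s·k^α = (n + g + δ)·k.
Rearranging, k^(1−α) = s / (n + g + δ).
k^0.71 = 0.27 / (0.034 + 0.017 + 0.085) = 0.27 / 0.136 = 1.9853
k* = 1.9853^(1/0.71) ≈ 2.6271

k* = 2.627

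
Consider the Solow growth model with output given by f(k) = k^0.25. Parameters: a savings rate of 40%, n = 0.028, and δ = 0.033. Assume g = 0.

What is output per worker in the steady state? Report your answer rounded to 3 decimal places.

In steady state, investment equals break-even investment: s·k^α = (n + δ)·k.
Rearranging, k^(1−α) = s / (n + δ).
k^0.75 = 0.40 / (0.028 + 0.033) = 0.40 / 0.061 = 6.5574
k* = 6.5574^(1/0.75) ≈ 12.2737
y* = (k*)^α = 12.2737^0.25 ≈ 1.8717

y* ≈ 1.872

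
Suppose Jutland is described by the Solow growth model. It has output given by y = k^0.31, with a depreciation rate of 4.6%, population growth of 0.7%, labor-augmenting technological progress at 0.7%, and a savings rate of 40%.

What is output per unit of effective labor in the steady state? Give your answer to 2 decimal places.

In steady state, investment equals break-even investment: s·k^α = (n + g + δ)·k.
Dividing both sides by k: k^(1−α) = s / (n + g + δ).
k^0.69 = 0.40 / (0.007 + 0.007 + 0.046) = 0.40 / 0.060 = 6.6667
k* = 6.6667^(1/0.69) ≈ 15.6341
y* = (k*)^α = 15.6341^0.31 ≈ 2.3451

y* = 2.35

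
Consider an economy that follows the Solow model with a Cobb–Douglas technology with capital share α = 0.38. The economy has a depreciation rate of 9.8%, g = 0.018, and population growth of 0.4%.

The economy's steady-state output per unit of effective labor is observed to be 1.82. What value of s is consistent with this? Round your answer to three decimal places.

In steady state, investment equals break-even investment: s·k^α = (n + g + δ)·k.
Since y* = [s/(n + g + δ)]^(α/(1−α)), we have s/(n + g + δ) = (y*)^((1−α)/α) = 1.82^1.6316 = 2.6566.
Therefore s = 2.6566 × (n + g + δ) = 2.6566 × 0.120 = 0.3188.

s ≈ 0.319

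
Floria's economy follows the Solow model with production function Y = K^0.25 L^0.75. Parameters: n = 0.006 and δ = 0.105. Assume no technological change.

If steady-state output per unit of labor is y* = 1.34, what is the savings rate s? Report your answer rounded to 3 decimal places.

At the steady state, Δk = 0, so s·k^α = (n + δ)·k.
Since y* = [s/(n + δ)]^(α/(1−α)), we have s/(n + δ) = (y*)^((1−α)/α) = 1.34^3 = 2.4061.
Therefore s = 2.4061 × (n + δ) = 2.4061 × 0.111 = 0.2671.

s ≈ 0.267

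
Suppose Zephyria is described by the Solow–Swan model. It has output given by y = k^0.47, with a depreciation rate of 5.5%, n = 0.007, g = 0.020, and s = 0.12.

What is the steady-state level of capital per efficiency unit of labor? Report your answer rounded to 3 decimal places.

k* = 2.051

Steady state requires s·f(k) = (n + g + δ)·k, i.e. s·k^α = (n + g + δ)·k.
Dividing both sides by k: k^(1−α) = s / (n + g + δ).
k^0.53 = 0.12 / (0.007 + 0.020 + 0.055) = 0.12 / 0.082 = 1.4634
k* = 1.4634^(1/0.53) ≈ 2.0512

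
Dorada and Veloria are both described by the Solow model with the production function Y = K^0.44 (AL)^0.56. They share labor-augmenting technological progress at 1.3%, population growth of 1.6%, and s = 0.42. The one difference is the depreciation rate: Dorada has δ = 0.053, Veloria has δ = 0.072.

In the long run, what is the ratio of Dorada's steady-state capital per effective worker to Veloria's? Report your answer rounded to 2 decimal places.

Steady-state k* = [s/(n + g + δ)]^(1/(1−α)), so the ratio is [ (s_D/(n + g + δ)_D) / (s_V/(n + g + δ)_V) ]^1.7857.
s_D/(n + g + δ)_D = 0.42/0.082 = 5.1220; s_V/(n + g + δ)_V = 0.42/0.101 = 4.1584.
Ratio = (5.1220/4.1584)^1.7857 = 1.2317^1.7857 ≈ 1.4508

k*_D / k*_V ≈ 1.45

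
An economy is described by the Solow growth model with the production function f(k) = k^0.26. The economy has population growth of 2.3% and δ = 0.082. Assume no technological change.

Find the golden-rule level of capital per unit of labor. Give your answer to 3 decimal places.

k_gold ≈ 3.405

The golden rule sets f'(k) = n + δ, i.e. α·k^(α−1) = n + δ.
So k^(1−α) = α / (n + δ) = 0.26 / 0.105 = 2.4762.
k_gold = 2.4762^(1/0.74) ≈ 3.4052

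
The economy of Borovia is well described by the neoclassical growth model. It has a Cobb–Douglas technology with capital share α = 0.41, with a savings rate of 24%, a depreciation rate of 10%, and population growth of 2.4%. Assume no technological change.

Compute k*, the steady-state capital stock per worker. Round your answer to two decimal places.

In steady state, investment equals break-even investment: s·k^α = (n + δ)·k.
Dividing both sides by k: k^(1−α) = s / (n + δ).
k^0.59 = 0.24 / (0.024 + 0.100) = 0.24 / 0.124 = 1.9355
k* = 1.9355^(1/0.59) ≈ 3.0626

k* = 3.06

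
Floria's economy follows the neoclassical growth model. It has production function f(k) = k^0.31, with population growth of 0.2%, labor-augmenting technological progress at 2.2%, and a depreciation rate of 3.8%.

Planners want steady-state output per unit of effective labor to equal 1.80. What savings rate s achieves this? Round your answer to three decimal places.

s ≈ 0.229

Steady state requires s·f(k) = (n + g + δ)·k, i.e. s·k^α = (n + g + δ)·k.
Since y* = [s/(n + g + δ)]^(α/(1−α)), we have s/(n + g + δ) = (y*)^((1−α)/α) = 1.80^2.2258 = 3.6999.
Therefore s = 3.6999 × (n + g + δ) = 3.6999 × 0.062 = 0.2294.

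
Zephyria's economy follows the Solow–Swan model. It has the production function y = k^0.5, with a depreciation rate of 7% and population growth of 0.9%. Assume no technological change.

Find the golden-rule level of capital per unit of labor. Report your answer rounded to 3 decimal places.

k_gold ≈ 40.058

The golden rule sets f'(k) = n + δ, i.e. α·k^(α−1) = n + δ.
So k^(1−α) = α / (n + δ) = 0.5 / 0.079 = 6.3291.
k_gold = 6.3291^(1/0.5) ≈ 40.0575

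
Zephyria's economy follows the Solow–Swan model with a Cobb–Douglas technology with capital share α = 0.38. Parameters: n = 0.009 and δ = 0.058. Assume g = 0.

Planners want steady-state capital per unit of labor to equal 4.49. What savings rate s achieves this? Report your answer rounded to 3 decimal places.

Steady state requires s·f(k) = (n + δ)·k, i.e. s·k^α = (n + δ)·k.
So s / (n + δ) = (k*)^(1−α) = 4.49^0.62 = 2.5374.
Therefore s = 2.5374 × (n + δ) = 2.5374 × 0.067 = 0.1700.

s ≈ 0.170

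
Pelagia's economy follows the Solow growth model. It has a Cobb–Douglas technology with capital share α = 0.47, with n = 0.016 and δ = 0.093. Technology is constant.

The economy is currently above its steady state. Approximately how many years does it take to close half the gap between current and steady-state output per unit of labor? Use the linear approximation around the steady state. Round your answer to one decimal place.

half-life ≈ 12.0 years

Near the steady state the convergence rate is λ = (1 − α)(n + δ).
λ = (1 − 0.47) × 0.109 = 0.53 × 0.109 = 0.05777
Half-life = ln 2 / λ = 0.6931 / 0.05777 ≈ 12.00 years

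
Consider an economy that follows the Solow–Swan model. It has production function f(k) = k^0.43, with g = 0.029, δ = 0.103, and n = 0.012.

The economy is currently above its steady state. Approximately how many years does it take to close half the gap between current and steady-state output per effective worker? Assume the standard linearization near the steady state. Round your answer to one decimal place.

Near the steady state the convergence rate is λ = (1 − α)(n + g + δ).
λ = (1 − 0.43) × 0.144 = 0.57 × 0.144 = 0.08208
Half-life = ln 2 / λ = 0.6931 / 0.08208 ≈ 8.44 years

t_½ ≈ 8.4 years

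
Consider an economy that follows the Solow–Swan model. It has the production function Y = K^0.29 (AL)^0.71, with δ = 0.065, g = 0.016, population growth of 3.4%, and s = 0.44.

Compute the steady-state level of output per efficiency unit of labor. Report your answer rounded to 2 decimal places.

y* ≈ 1.73

In steady state, investment equals break-even investment: s·k^α = (n + g + δ)·k.
Rearranging, k^(1−α) = s / (n + g + δ).
k^0.71 = 0.44 / (0.034 + 0.016 + 0.065) = 0.44 / 0.115 = 3.8261
k* = 3.8261^(1/0.71) ≈ 6.6189
y* = (k*)^α = 6.6189^0.29 ≈ 1.7299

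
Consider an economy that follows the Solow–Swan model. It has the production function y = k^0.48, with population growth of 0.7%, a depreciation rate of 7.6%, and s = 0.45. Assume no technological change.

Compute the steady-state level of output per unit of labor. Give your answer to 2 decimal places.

In steady state, investment equals break-even investment: s·k^α = (n + δ)·k.
Rearranging, k^(1−α) = s / (n + δ).
k^0.52 = 0.45 / (0.007 + 0.076) = 0.45 / 0.083 = 5.4217
k* = 5.4217^(1/0.52) ≈ 25.8107
y* = (k*)^α = 25.8107^0.48 ≈ 4.7606

y* = 4.76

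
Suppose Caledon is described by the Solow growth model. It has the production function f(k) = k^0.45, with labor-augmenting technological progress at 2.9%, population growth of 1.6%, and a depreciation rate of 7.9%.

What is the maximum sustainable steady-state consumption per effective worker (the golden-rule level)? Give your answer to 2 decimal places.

At the golden rule, f'(k) = n + g + δ, so α·k^(α−1) = n + g + δ and k_gold = (α/(n + g + δ))^(1/(1−α)).
k_gold = (0.45/0.124)^(1/0.55) = 3.6290^1.8182 ≈ 10.4185
c_gold = f(k_gold) − (n + g + δ)·k_gold = 2.8709 − 0.124×10.4185 ≈ 1.5790

c_gold ≈ 1.58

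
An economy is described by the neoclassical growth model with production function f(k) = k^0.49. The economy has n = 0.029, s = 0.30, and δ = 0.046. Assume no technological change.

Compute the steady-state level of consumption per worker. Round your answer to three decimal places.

c* ≈ 2.652

In steady state, investment equals break-even investment: s·k^α = (n + δ)·k.
Rearranging, k^(1−α) = s / (n + δ).
k^0.51 = 0.30 / (0.029 + 0.046) = 0.30 / 0.075 = 4.0000
k* = 4.0000^(1/0.51) ≈ 15.1534
y* = (k*)^α = 15.1534^0.49 ≈ 3.7883
c* = (1 − s)·y* = (1 − 0.30) × 3.7883 ≈ 2.6518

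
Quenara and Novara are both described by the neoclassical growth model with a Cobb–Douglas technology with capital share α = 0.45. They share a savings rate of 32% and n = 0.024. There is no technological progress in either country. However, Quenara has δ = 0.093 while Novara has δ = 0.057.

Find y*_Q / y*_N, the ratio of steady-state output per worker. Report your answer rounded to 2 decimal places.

ratio ≈ 0.74

Steady-state y* = [s/(n + δ)]^(α/(1−α)), so the ratio is [ (s_Q/(n + δ)_Q) / (s_N/(n + δ)_N) ]^0.8182.
s_Q/(n + δ)_Q = 0.32/0.117 = 2.7350; s_N/(n + δ)_N = 0.32/0.081 = 3.9506.
Ratio = (2.7350/3.9506)^0.8182 = 0.6923^0.8182 ≈ 0.7402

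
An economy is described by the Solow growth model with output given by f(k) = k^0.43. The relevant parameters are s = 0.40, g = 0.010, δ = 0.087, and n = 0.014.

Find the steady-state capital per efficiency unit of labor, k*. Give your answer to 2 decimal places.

k* = 9.48

Steady state requires s·f(k) = (n + g + δ)·k, i.e. s·k^α = (n + g + δ)·k.
Dividing both sides by k: k^(1−α) = s / (n + g + δ).
k^0.57 = 0.40 / (0.014 + 0.010 + 0.087) = 0.40 / 0.111 = 3.6036
k* = 3.6036^(1/0.57) ≈ 9.4783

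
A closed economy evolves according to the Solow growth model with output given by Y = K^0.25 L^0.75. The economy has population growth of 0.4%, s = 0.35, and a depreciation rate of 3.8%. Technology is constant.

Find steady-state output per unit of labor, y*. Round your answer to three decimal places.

At the steady state, Δk = 0, so s·k^α = (n + δ)·k.
Rearranging, k^(1−α) = s / (n + δ).
k^0.75 = 0.35 / (0.004 + 0.038) = 0.35 / 0.042 = 8.3333
k* = 8.3333^(1/0.75) ≈ 16.8949
y* = (k*)^α = 16.8949^0.25 ≈ 2.0274

y* ≈ 2.027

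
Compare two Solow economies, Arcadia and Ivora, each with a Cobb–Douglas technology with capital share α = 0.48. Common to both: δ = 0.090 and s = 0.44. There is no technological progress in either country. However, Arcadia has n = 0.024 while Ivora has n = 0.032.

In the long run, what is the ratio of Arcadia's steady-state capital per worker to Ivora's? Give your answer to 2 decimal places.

Steady-state k* = [s/(n + δ)]^(1/(1−α)), so the ratio is [ (s_A/(n + δ)_A) / (s_I/(n + δ)_I) ]^1.9231.
s_A/(n + δ)_A = 0.44/0.114 = 3.8596; s_I/(n + δ)_I = 0.44/0.122 = 3.6066.
Ratio = (3.8596/3.6066)^1.9231 = 1.0701^1.9231 ≈ 1.1392

k*_A / k*_I ≈ 1.14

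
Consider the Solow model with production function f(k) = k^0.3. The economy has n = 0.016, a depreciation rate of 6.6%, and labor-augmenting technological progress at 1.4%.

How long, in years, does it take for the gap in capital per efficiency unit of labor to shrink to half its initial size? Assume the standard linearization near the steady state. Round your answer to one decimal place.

Near the steady state the convergence rate is λ = (1 − α)(n + g + δ).
λ = (1 − 0.3) × 0.096 = 0.7 × 0.096 = 0.0672
Half-life = ln 2 / λ = 0.6931 / 0.0672 ≈ 10.31 years

t_½ ≈ 10.3 years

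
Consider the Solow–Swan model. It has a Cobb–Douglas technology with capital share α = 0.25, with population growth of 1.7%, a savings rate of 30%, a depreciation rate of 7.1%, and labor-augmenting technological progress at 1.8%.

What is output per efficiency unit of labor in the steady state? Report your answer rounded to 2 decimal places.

y* = 1.41

At the steady state, Δk = 0, so s·k^α = (n + g + δ)·k.
Rearranging, k^(1−α) = s / (n + g + δ).
k^0.75 = 0.30 / (0.017 + 0.018 + 0.071) = 0.30 / 0.106 = 2.8302
k* = 2.8302^(1/0.75) ≈ 4.0033
y* = (k*)^α = 4.0033^0.25 ≈ 1.4145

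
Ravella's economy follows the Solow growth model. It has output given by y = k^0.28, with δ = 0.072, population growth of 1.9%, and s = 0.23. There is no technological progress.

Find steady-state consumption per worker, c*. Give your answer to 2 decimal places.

c* ≈ 1.10

In steady state, investment equals break-even investment: s·k^α = (n + δ)·k.
Dividing both sides by k: k^(1−α) = s / (n + δ).
k^0.72 = 0.23 / (0.019 + 0.072) = 0.23 / 0.091 = 2.5275
k* = 2.5275^(1/0.72) ≈ 3.6249
y* = (k*)^α = 3.6249^0.28 ≈ 1.4342
c* = (1 − s)·y* = (1 − 0.23) × 1.4342 ≈ 1.1043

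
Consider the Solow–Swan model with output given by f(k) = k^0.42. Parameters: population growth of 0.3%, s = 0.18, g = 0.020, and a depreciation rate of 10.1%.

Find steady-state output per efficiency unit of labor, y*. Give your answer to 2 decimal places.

y* ≈ 1.31

At the steady state, Δk = 0, so s·k^α = (n + g + δ)·k.
Dividing both sides by k: k^(1−α) = s / (n + g + δ).
k^0.58 = 0.18 / (0.003 + 0.020 + 0.101) = 0.18 / 0.124 = 1.4516
k* = 1.4516^(1/0.58) ≈ 1.9013
y* = (k*)^α = 1.9013^0.42 ≈ 1.3098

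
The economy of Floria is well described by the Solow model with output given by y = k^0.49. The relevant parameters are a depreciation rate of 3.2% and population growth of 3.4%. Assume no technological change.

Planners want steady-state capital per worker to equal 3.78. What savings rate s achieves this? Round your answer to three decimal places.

At the steady state, Δk = 0, so s·k^α = (n + δ)·k.
So s / (n + δ) = (k*)^(1−α) = 3.78^0.51 = 1.9702.
Therefore s = 1.9702 × (n + δ) = 1.9702 × 0.066 = 0.1300.

s ≈ 0.130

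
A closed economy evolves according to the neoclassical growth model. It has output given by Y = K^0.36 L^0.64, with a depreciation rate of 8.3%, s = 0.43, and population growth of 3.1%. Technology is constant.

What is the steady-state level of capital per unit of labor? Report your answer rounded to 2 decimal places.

k* ≈ 7.96

In steady state, investment equals break-even investment: s·k^α = (n + δ)·k.
Rearranging, k^(1−α) = s / (n + δ).
k^0.64 = 0.43 / (0.031 + 0.083) = 0.43 / 0.114 = 3.7719
k* = 3.7719^(1/0.64) ≈ 7.9593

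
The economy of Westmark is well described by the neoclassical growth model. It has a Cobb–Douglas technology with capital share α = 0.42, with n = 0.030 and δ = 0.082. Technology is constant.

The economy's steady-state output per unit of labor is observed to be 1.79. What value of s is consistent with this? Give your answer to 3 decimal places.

s ≈ 0.250

Steady state requires s·f(k) = (n + δ)·k, i.e. s·k^α = (n + δ)·k.
Since y* = [s/(n + δ)]^(α/(1−α)), we have s/(n + δ) = (y*)^((1−α)/α) = 1.79^1.381 = 2.2345.
Therefore s = 2.2345 × (n + δ) = 2.2345 × 0.112 = 0.2503.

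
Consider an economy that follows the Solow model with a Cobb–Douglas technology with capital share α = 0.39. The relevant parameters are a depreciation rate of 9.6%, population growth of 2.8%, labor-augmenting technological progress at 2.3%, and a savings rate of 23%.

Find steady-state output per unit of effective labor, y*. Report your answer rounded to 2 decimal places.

y* = 1.33

In steady state, investment equals break-even investment: s·k^α = (n + g + δ)·k.
Dividing both sides by k: k^(1−α) = s / (n + g + δ).
k^0.61 = 0.23 / (0.028 + 0.023 + 0.096) = 0.23 / 0.147 = 1.5646
k* = 1.5646^(1/0.61) ≈ 2.0830
y* = (k*)^α = 2.0830^0.39 ≈ 1.3313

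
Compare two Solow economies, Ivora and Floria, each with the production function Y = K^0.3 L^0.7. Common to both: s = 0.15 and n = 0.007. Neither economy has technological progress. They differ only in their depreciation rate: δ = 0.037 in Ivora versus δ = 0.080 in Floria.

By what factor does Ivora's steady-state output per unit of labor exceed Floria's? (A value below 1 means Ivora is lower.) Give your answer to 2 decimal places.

ratio ≈ 1.34

Steady-state y* = [s/(n + δ)]^(α/(1−α)), so the ratio is [ (s_I/(n + δ)_I) / (s_F/(n + δ)_F) ]^0.4286.
s_I/(n + δ)_I = 0.15/0.044 = 3.4091; s_F/(n + δ)_F = 0.15/0.087 = 1.7241.
Ratio = (3.4091/1.7241)^0.4286 = 1.9773^0.4286 ≈ 1.3394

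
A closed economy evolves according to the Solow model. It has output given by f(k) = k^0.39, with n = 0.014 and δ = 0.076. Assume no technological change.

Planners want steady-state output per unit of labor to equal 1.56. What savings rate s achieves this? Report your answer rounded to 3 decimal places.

s ≈ 0.180

Steady state requires s·f(k) = (n + δ)·k, i.e. s·k^α = (n + δ)·k.
Since y* = [s/(n + δ)]^(α/(1−α)), we have s/(n + δ) = (y*)^((1−α)/α) = 1.56^1.5641 = 2.0048.
Therefore s = 2.0048 × (n + δ) = 2.0048 × 0.090 = 0.1804.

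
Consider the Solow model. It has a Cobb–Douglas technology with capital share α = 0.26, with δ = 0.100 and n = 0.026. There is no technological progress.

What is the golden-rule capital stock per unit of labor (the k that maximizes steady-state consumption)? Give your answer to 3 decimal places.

The golden rule sets f'(k) = n + δ, i.e. α·k^(α−1) = n + δ.
So k^(1−α) = α / (n + δ) = 0.26 / 0.126 = 2.0635.
k_gold = 2.0635^(1/0.74) ≈ 2.6616

k_gold ≈ 2.662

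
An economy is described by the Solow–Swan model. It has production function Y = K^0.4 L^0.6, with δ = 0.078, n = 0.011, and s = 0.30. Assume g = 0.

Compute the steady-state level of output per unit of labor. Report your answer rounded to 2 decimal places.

y* = 2.25

At the steady state, Δk = 0, so s·k^α = (n + δ)·k.
Rearranging, k^(1−α) = s / (n + δ).
k^0.6 = 0.30 / (0.011 + 0.078) = 0.30 / 0.089 = 3.3708
k* = 3.3708^(1/0.6) ≈ 7.5780
y* = (k*)^α = 7.5780^0.4 ≈ 2.2481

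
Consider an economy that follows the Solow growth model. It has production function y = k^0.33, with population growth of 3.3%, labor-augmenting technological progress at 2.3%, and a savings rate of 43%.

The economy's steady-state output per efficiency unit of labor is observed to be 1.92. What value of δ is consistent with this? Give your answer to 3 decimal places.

In steady state, investment equals break-even investment: s·k^α = (n + g + δ)·k.
Since y* = [s/(n + g + δ)]^(α/(1−α)), we have s/(n + g + δ) = (y*)^((1−α)/α) = 1.92^2.0303 = 3.7600.
Therefore n + g + δ = s / 3.7600 = 0.43 / 3.7600 = 0.1144, so δ = 0.1144 − 0.056 = 0.0584.

δ ≈ 0.058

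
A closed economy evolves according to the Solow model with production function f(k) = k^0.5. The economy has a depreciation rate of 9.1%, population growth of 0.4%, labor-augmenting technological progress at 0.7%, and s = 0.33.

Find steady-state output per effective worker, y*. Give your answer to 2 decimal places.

Steady state requires s·f(k) = (n + g + δ)·k, i.e. s·k^α = (n + g + δ)·k.
Dividing both sides by k: k^(1−α) = s / (n + g + δ).
k^0.5 = 0.33 / (0.004 + 0.007 + 0.091) = 0.33 / 0.102 = 3.2353
k* = 3.2353^(1/0.5) ≈ 10.4672
y* = (k*)^α = 10.4672^0.5 ≈ 3.2353

y* = 3.24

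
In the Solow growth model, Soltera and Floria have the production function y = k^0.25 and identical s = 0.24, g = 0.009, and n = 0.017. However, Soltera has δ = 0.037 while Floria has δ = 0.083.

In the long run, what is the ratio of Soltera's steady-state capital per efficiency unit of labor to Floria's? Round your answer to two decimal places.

Steady-state k* = [s/(n + g + δ)]^(1/(1−α)), so the ratio is [ (s_S/(n + g + δ)_S) / (s_F/(n + g + δ)_F) ]^1.3333.
s_S/(n + g + δ)_S = 0.24/0.063 = 3.8095; s_F/(n + g + δ)_F = 0.24/0.109 = 2.2018.
Ratio = (3.8095/2.2018)^1.3333 = 1.7302^1.3333 ≈ 2.0771

k*_S / k*_F ≈ 2.08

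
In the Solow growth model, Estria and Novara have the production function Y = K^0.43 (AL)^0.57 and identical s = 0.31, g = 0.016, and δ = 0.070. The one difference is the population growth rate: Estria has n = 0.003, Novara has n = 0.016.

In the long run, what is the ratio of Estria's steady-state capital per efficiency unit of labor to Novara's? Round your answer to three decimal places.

ratio ≈ 1.270

Steady-state k* = [s/(n + g + δ)]^(1/(1−α)), so the ratio is [ (s_E/(n + g + δ)_E) / (s_N/(n + g + δ)_N) ]^1.7544.
s_E/(n + g + δ)_E = 0.31/0.089 = 3.4831; s_N/(n + g + δ)_N = 0.31/0.102 = 3.0392.
Ratio = (3.4831/3.0392)^1.7544 = 1.1461^1.7544 ≈ 1.2703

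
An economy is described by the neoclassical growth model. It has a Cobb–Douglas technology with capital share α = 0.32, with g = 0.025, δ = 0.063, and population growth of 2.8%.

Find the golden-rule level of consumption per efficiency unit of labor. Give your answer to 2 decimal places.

At the golden rule, f'(k) = n + g + δ, so α·k^(α−1) = n + g + δ and k_gold = (α/(n + g + δ))^(1/(1−α)).
k_gold = (0.32/0.116)^(1/0.68) = 2.7586^1.4706 ≈ 4.4471
c_gold = f(k_gold) − (n + g + δ)·k_gold = 1.6121 − 0.116×4.4471 ≈ 1.0962

c_gold ≈ 1.10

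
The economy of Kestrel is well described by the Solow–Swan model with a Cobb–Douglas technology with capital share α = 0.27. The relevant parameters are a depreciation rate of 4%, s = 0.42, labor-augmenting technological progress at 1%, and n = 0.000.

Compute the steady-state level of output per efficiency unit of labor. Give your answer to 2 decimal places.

y* = 2.20

In steady state, investment equals break-even investment: s·k^α = (n + g + δ)·k.
Rearranging, k^(1−α) = s / (n + g + δ).
k^0.73 = 0.42 / (0.000 + 0.010 + 0.040) = 0.42 / 0.050 = 8.4000
k* = 8.4000^(1/0.73) ≈ 18.4559
y* = (k*)^α = 18.4559^0.27 ≈ 2.1971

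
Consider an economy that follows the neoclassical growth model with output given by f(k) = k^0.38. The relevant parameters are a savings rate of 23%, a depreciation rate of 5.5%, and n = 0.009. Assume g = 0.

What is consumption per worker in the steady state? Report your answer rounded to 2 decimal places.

c* = 1.69

Steady state requires s·f(k) = (n + δ)·k, i.e. s·k^α = (n + δ)·k.
Dividing both sides by k: k^(1−α) = s / (n + δ).
k^0.62 = 0.23 / (0.009 + 0.055) = 0.23 / 0.064 = 3.5938
k* = 3.5938^(1/0.62) ≈ 7.8714
y* = (k*)^α = 7.8714^0.38 ≈ 2.1903
c* = (1 − s)·y* = (1 − 0.23) × 2.1903 ≈ 1.6865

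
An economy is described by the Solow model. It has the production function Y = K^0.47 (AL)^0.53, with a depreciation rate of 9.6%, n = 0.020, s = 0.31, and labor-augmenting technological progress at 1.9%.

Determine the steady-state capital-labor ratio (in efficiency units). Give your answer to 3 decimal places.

In steady state, investment equals break-even investment: s·k^α = (n + g + δ)·k.
Rearranging, k^(1−α) = s / (n + g + δ).
k^0.53 = 0.31 / (0.020 + 0.019 + 0.096) = 0.31 / 0.135 = 2.2963
k* = 2.2963^(1/0.53) ≈ 4.7994

k* = 4.799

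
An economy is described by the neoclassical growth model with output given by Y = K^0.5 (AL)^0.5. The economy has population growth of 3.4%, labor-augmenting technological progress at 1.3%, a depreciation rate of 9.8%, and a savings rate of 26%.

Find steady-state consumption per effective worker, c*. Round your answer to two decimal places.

In steady state, investment equals break-even investment: s·k^α = (n + g + δ)·k.
Rearranging, k^(1−α) = s / (n + g + δ).
k^0.5 = 0.26 / (0.034 + 0.013 + 0.098) = 0.26 / 0.145 = 1.7931
k* = 1.7931^(1/0.5) ≈ 3.2152
y* = (k*)^α = 3.2152^0.5 ≈ 1.7931
c* = (1 − s)·y* = (1 − 0.26) × 1.7931 ≈ 1.3269

c* ≈ 1.33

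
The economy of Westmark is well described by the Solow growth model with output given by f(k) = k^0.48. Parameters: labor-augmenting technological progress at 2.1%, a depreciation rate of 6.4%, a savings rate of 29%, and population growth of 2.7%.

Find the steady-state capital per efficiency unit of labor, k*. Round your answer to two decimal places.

Steady state requires s·f(k) = (n + g + δ)·k, i.e. s·k^α = (n + g + δ)·k.
Dividing both sides by k: k^(1−α) = s / (n + g + δ).
k^0.52 = 0.29 / (0.027 + 0.021 + 0.064) = 0.29 / 0.112 = 2.5893
k* = 2.5893^(1/0.52) ≈ 6.2313

k* ≈ 6.23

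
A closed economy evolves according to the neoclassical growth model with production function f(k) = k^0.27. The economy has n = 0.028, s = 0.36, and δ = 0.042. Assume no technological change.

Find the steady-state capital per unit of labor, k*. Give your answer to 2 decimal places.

k* = 9.42

At the steady state, Δk = 0, so s·k^α = (n + δ)·k.
Dividing both sides by k: k^(1−α) = s / (n + δ).
k^0.73 = 0.36 / (0.028 + 0.042) = 0.36 / 0.070 = 5.1429
k* = 5.1429^(1/0.73) ≈ 9.4245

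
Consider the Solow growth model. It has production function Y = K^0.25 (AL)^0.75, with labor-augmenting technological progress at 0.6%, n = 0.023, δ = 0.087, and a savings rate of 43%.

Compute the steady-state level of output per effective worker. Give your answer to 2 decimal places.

At the steady state, Δk = 0, so s·k^α = (n + g + δ)·k.
Rearranging, k^(1−α) = s / (n + g + δ).
k^0.75 = 0.43 / (0.023 + 0.006 + 0.087) = 0.43 / 0.116 = 3.7069
k* = 3.7069^(1/0.75) ≈ 5.7370
y* = (k*)^α = 5.7370^0.25 ≈ 1.5476

y* ≈ 1.55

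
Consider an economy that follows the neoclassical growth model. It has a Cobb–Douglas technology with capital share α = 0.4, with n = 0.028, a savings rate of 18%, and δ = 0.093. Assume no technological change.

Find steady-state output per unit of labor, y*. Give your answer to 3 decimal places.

At the steady state, Δk = 0, so s·k^α = (n + δ)·k.
Rearranging, k^(1−α) = s / (n + δ).
k^0.6 = 0.18 / (0.028 + 0.093) = 0.18 / 0.121 = 1.4876
k* = 1.4876^(1/0.6) ≈ 1.9385
y* = (k*)^α = 1.9385^0.4 ≈ 1.3031

y* ≈ 1.303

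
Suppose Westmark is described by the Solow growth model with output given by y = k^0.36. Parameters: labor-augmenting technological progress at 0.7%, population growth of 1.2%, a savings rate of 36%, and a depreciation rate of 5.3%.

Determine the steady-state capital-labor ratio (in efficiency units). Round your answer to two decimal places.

In steady state, investment equals break-even investment: s·k^α = (n + g + δ)·k.
Dividing both sides by k: k^(1−α) = s / (n + g + δ).
k^0.64 = 0.36 / (0.012 + 0.007 + 0.053) = 0.36 / 0.072 = 5.0000
k* = 5.0000^(1/0.64) ≈ 12.3635

k* = 12.36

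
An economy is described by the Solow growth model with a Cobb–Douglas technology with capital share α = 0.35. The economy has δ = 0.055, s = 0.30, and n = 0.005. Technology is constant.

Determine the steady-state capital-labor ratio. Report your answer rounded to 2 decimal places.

k* ≈ 11.89

Steady state requires s·f(k) = (n + δ)·k, i.e. s·k^α = (n + δ)·k.
Dividing both sides by k: k^(1−α) = s / (n + δ).
k^0.65 = 0.30 / (0.005 + 0.055) = 0.30 / 0.060 = 5.0000
k* = 5.0000^(1/0.65) ≈ 11.8943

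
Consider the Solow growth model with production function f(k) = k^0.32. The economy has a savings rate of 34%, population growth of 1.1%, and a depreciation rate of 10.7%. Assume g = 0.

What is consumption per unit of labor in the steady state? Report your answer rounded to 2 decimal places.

c* ≈ 1.09

In steady state, investment equals break-even investment: s·k^α = (n + δ)·k.
Rearranging, k^(1−α) = s / (n + δ).
k^0.68 = 0.34 / (0.011 + 0.107) = 0.34 / 0.118 = 2.8814
k* = 2.8814^(1/0.68) ≈ 4.7412
y* = (k*)^α = 4.7412^0.32 ≈ 1.6454
c* = (1 − s)·y* = (1 − 0.34) × 1.6454 ≈ 1.0860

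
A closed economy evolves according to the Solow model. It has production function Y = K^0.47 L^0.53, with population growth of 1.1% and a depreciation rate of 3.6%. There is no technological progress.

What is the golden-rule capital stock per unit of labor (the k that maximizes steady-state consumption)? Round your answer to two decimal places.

k_gold ≈ 77.05

The golden rule sets f'(k) = n + δ, i.e. α·k^(α−1) = n + δ.
So k^(1−α) = α / (n + δ) = 0.47 / 0.047 = 10.0000.
k_gold = 10.0000^(1/0.53) ≈ 77.0535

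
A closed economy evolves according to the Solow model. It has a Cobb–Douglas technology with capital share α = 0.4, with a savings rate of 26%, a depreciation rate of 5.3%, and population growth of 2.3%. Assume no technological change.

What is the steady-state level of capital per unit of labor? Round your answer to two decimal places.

At the steady state, Δk = 0, so s·k^α = (n + δ)·k.
Dividing both sides by k: k^(1−α) = s / (n + δ).
k^0.6 = 0.26 / (0.023 + 0.053) = 0.26 / 0.076 = 3.4211
k* = 3.4211^(1/0.6) ≈ 7.7674

k* = 7.77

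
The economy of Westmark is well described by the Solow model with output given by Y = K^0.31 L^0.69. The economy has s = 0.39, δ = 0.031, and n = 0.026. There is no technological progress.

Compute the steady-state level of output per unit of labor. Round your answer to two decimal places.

Steady state requires s·f(k) = (n + δ)·k, i.e. s·k^α = (n + δ)·k.
Dividing both sides by k: k^(1−α) = s / (n + δ).
k^0.69 = 0.39 / (0.026 + 0.031) = 0.39 / 0.057 = 6.8421
k* = 6.8421^(1/0.69) ≈ 16.2338
y* = (k*)^α = 16.2338^0.31 ≈ 2.3726

y* = 2.37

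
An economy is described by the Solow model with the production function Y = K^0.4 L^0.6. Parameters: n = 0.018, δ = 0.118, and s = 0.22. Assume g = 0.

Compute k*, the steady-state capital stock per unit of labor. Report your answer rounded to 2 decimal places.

k* ≈ 2.23

At the steady state, Δk = 0, so s·k^α = (n + δ)·k.
Dividing both sides by k: k^(1−α) = s / (n + δ).
k^0.6 = 0.22 / (0.018 + 0.118) = 0.22 / 0.136 = 1.6176
k* = 1.6176^(1/0.6) ≈ 2.2290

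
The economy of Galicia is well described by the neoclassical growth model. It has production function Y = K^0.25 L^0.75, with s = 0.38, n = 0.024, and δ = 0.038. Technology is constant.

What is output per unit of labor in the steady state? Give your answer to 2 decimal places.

At the steady state, Δk = 0, so s·k^α = (n + δ)·k.
Rearranging, k^(1−α) = s / (n + δ).
k^0.75 = 0.38 / (0.024 + 0.038) = 0.38 / 0.062 = 6.1290
k* = 6.1290^(1/0.75) ≈ 11.2164
y* = (k*)^α = 11.2164^0.25 ≈ 1.8301

y* ≈ 1.83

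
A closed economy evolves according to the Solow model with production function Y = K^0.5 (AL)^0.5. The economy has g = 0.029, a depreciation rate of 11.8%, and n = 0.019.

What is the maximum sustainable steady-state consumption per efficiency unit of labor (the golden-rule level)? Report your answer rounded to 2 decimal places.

At the golden rule, f'(k) = n + g + δ, so α·k^(α−1) = n + g + δ and k_gold = (α/(n + g + δ))^(1/(1−α)).
k_gold = (0.5/0.166)^(1/0.5) = 3.0120^2 ≈ 9.0721
c_gold = f(k_gold) − (n + g + δ)·k_gold = 3.0120 − 0.166×9.0721 ≈ 1.5060

c_gold ≈ 1.51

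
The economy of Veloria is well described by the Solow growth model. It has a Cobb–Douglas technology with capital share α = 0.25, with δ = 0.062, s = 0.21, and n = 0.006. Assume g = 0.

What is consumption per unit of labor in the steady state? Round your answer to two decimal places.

In steady state, investment equals break-even investment: s·k^α = (n + δ)·k.
Rearranging, k^(1−α) = s / (n + δ).
k^0.75 = 0.21 / (0.006 + 0.062) = 0.21 / 0.068 = 3.0882
k* = 3.0882^(1/0.75) ≈ 4.4972
y* = (k*)^α = 4.4972^0.25 ≈ 1.4562
c* = (1 − s)·y* = (1 − 0.21) × 1.4562 ≈ 1.1504

c* = 1.15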